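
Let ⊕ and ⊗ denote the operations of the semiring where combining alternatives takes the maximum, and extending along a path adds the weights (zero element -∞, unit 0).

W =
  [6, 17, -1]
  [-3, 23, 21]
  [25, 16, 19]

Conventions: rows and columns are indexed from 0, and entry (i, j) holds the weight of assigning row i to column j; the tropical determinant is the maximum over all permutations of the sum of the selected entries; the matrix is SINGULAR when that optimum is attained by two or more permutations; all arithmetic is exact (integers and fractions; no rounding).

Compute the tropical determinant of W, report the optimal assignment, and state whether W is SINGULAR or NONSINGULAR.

σ = (0, 1, 2): 6 + 23 + 19 = 48
σ = (0, 2, 1): 6 + 21 + 16 = 43
σ = (1, 0, 2): 17 + (-3) + 19 = 33
σ = (1, 2, 0): 17 + 21 + 25 = 63
σ = (2, 0, 1): (-1) + (-3) + 16 = 12
σ = (2, 1, 0): (-1) + 23 + 25 = 47
Optimal value attained by: σ = (1, 2, 0).
Answer: det⊕(W) = 63; verdict: NONSINGULAR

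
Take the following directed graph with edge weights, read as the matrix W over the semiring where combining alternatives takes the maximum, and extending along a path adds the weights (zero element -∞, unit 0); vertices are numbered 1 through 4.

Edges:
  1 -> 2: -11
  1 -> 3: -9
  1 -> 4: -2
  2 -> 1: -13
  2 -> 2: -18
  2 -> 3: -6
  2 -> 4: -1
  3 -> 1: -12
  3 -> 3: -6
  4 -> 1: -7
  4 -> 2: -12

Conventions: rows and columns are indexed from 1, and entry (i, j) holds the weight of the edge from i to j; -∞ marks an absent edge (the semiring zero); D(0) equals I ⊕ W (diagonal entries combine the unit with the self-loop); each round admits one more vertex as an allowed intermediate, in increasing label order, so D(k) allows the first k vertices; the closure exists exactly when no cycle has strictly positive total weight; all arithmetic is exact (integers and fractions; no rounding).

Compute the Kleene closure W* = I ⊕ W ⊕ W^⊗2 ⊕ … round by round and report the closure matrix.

D(0):
  [0, -11, -9, -2]
  [-13, 0, -6, -1]
  [-12, -∞, 0, -∞]
  [-7, -12, -∞, 0]
D(1):
  [0, -11, -9, -2]
  [-13, 0, -6, -1]
  [-12, -23, 0, -14]
  [-7, -12, -16, 0]
D(2):
  [0, -11, -9, -2]
  [-13, 0, -6, -1]
  [-12, -23, 0, -14]
  [-7, -12, -16, 0]
D(3):
  [0, -11, -9, -2]
  [-13, 0, -6, -1]
  [-12, -23, 0, -14]
  [-7, -12, -16, 0]
D(4):
  [0, -11, -9, -2]
  [-8, 0, -6, -1]
  [-12, -23, 0, -14]
  [-7, -12, -16, 0]
Answer: W* = [[0, -11, -9, -2], [-8, 0, -6, -1], [-12, -23, 0, -14], [-7, -12, -16, 0]]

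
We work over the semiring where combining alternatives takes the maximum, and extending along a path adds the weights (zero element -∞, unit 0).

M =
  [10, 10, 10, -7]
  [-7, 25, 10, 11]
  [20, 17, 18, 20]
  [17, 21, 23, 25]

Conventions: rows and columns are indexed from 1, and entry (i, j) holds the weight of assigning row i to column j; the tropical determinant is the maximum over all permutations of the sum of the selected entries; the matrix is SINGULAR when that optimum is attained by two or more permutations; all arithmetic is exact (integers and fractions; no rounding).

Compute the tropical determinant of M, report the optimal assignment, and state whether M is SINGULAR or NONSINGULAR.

σ = (1, 2, 3, 4): 10 + 25 + 18 + 25 = 78
σ = (1, 2, 4, 3): 10 + 25 + 20 + 23 = 78
σ = (1, 3, 2, 4): 10 + 10 + 17 + 25 = 62
σ = (1, 3, 4, 2): 10 + 10 + 20 + 21 = 61
σ = (1, 4, 2, 3): 10 + 11 + 17 + 23 = 61
σ = (1, 4, 3, 2): 10 + 11 + 18 + 21 = 60
σ = (2, 1, 3, 4): 10 + (-7) + 18 + 25 = 46
σ = (2, 1, 4, 3): 10 + (-7) + 20 + 23 = 46
σ = (2, 3, 1, 4): 10 + 10 + 20 + 25 = 65
σ = (2, 3, 4, 1): 10 + 10 + 20 + 17 = 57
σ = (2, 4, 1, 3): 10 + 11 + 20 + 23 = 64
σ = (2, 4, 3, 1): 10 + 11 + 18 + 17 = 56
σ = (3, 1, 2, 4): 10 + (-7) + 17 + 25 = 45
σ = (3, 1, 4, 2): 10 + (-7) + 20 + 21 = 44
σ = (3, 2, 1, 4): 10 + 25 + 20 + 25 = 80
σ = (3, 2, 4, 1): 10 + 25 + 20 + 17 = 72
σ = (3, 4, 1, 2): 10 + 11 + 20 + 21 = 62
σ = (3, 4, 2, 1): 10 + 11 + 17 + 17 = 55
σ = (4, 1, 2, 3): (-7) + (-7) + 17 + 23 = 26
σ = (4, 1, 3, 2): (-7) + (-7) + 18 + 21 = 25
σ = (4, 2, 1, 3): (-7) + 25 + 20 + 23 = 61
σ = (4, 2, 3, 1): (-7) + 25 + 18 + 17 = 53
σ = (4, 3, 1, 2): (-7) + 10 + 20 + 21 = 44
σ = (4, 3, 2, 1): (-7) + 10 + 17 + 17 = 37
Optimal value attained by: σ = (3, 2, 1, 4).
Answer: det⊕(M) = 80; verdict: NONSINGULAR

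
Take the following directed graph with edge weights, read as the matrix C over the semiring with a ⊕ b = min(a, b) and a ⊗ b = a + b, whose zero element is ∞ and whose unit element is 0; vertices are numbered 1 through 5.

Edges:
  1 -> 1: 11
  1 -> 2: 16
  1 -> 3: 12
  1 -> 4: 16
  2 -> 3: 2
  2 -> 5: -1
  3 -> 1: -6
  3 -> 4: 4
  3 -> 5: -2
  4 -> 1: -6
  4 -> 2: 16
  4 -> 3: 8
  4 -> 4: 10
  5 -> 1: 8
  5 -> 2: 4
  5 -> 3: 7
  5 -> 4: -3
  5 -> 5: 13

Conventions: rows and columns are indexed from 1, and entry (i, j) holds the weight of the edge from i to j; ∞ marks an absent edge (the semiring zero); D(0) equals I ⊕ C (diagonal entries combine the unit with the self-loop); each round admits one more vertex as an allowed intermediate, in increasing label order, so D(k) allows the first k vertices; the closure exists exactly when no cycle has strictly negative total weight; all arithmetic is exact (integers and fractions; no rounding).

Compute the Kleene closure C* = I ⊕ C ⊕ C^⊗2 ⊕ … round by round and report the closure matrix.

D(0):
  [0, 16, 12, 16, ∞]
  [∞, 0, 2, ∞, -1]
  [-6, ∞, 0, 4, -2]
  [-6, 16, 8, 0, ∞]
  [8, 4, 7, -3, 0]
D(1):
  [0, 16, 12, 16, ∞]
  [∞, 0, 2, ∞, -1]
  [-6, 10, 0, 4, -2]
  [-6, 10, 6, 0, ∞]
  [8, 4, 7, -3, 0]
D(2):
  [0, 16, 12, 16, 15]
  [∞, 0, 2, ∞, -1]
  [-6, 10, 0, 4, -2]
  [-6, 10, 6, 0, 9]
  [8, 4, 6, -3, 0]
D(3):
  [0, 16, 12, 16, 10]
  [-4, 0, 2, 6, -1]
  [-6, 10, 0, 4, -2]
  [-6, 10, 6, 0, 4]
  [0, 4, 6, -3, 0]
D(4):
  [0, 16, 12, 16, 10]
  [-4, 0, 2, 6, -1]
  [-6, 10, 0, 4, -2]
  [-6, 10, 6, 0, 4]
  [-9, 4, 3, -3, 0]
D(5):
  [0, 14, 12, 7, 10]
  [-10, 0, 2, -4, -1]
  [-11, 2, 0, -5, -2]
  [-6, 8, 6, 0, 4]
  [-9, 4, 3, -3, 0]
Answer: C* = [[0, 14, 12, 7, 10], [-10, 0, 2, -4, -1], [-11, 2, 0, -5, -2], [-6, 8, 6, 0, 4], [-9, 4, 3, -3, 0]]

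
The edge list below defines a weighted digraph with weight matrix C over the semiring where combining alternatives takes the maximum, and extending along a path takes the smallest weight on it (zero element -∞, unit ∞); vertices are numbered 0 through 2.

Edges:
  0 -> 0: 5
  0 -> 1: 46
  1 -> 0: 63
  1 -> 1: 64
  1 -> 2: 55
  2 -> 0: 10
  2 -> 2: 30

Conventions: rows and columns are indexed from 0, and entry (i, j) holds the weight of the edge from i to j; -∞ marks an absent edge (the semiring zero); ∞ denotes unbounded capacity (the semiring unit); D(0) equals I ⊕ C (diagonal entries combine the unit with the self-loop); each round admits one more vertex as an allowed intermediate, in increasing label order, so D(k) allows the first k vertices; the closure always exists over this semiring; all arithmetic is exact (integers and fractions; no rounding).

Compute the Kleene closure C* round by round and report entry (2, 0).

D(0):
  [∞, 46, -∞]
  [63, ∞, 55]
  [10, -∞, ∞]
D(1):
  [∞, 46, -∞]
  [63, ∞, 55]
  [10, 10, ∞]
D(2):
  [∞, 46, 46]
  [63, ∞, 55]
  [10, 10, ∞]
D(3):
  [∞, 46, 46]
  [63, ∞, 55]
  [10, 10, ∞]
Answer: C*[2][0] = 10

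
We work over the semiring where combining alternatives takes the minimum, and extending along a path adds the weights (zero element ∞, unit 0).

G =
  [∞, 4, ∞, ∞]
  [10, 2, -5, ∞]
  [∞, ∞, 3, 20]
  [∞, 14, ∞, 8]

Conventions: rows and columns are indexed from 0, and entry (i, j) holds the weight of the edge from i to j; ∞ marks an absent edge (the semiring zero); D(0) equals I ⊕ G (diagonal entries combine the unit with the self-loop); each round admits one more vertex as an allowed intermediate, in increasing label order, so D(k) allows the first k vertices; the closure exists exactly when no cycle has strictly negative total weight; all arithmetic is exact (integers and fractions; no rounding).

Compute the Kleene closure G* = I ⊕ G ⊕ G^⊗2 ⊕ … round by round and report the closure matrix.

D(0):
  [0, 4, ∞, ∞]
  [10, 0, -5, ∞]
  [∞, ∞, 0, 20]
  [∞, 14, ∞, 0]
D(1):
  [0, 4, ∞, ∞]
  [10, 0, -5, ∞]
  [∞, ∞, 0, 20]
  [∞, 14, ∞, 0]
D(2):
  [0, 4, -1, ∞]
  [10, 0, -5, ∞]
  [∞, ∞, 0, 20]
  [24, 14, 9, 0]
D(3):
  [0, 4, -1, 19]
  [10, 0, -5, 15]
  [∞, ∞, 0, 20]
  [24, 14, 9, 0]
D(4):
  [0, 4, -1, 19]
  [10, 0, -5, 15]
  [44, 34, 0, 20]
  [24, 14, 9, 0]
Answer: G* = [[0, 4, -1, 19], [10, 0, -5, 15], [44, 34, 0, 20], [24, 14, 9, 0]]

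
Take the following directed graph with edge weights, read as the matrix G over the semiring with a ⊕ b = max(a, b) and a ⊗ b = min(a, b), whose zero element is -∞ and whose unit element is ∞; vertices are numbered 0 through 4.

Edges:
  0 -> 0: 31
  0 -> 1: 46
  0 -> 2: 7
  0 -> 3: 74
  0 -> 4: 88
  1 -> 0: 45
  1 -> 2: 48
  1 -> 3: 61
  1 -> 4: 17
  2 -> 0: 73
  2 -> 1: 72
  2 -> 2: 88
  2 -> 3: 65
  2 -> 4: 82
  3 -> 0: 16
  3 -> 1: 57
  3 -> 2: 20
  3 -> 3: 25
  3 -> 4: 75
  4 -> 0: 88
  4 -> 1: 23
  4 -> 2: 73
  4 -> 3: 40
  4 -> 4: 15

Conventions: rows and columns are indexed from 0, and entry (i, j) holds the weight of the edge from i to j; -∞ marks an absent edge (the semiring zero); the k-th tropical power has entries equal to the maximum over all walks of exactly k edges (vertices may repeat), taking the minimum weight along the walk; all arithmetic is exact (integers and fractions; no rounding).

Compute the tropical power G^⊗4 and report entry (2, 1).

G^⊗2:
  [88, 57, 73, 46, 74]
  [48, 57, 48, 48, 61]
  [82, 72, 88, 73, 82]
  [75, 25, 73, 57, 25]
  [73, 72, 73, 74, 88]
G^⊗3:
  [74, 72, 73, 74, 88]
  [61, 48, 61, 57, 48]
  [82, 72, 88, 74, 82]
  [73, 72, 73, 74, 75]
  [88, 72, 73, 73, 74]
G^⊗4:
  [88, 72, 73, 74, 74]
  [61, 61, 61, 61, 61]
  [82, 72, 88, 74, 82]
  [75, 72, 73, 73, 74]
  [74, 72, 73, 74, 88]
Key observation: the optimum is the walk 2->0->4->2->1, with weight 73 min 88 min 73 min 72 = 72.
Optimal value attained by: walk 2->0->4->2->1.
Answer: (G^⊗4)[2][1] = 72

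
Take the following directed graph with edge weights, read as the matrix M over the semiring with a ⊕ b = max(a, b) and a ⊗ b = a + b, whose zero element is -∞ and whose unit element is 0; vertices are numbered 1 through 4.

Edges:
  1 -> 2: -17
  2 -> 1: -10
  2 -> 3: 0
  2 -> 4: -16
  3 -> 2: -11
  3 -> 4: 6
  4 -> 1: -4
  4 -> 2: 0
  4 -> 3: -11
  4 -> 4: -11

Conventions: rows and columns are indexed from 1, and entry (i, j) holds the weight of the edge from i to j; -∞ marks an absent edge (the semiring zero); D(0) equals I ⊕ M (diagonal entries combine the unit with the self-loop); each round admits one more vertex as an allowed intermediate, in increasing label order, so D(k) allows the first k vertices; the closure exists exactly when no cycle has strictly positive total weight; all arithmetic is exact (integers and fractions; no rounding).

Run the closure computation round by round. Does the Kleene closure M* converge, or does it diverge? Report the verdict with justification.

D(0):
  [0, -17, -∞, -∞]
  [-10, 0, 0, -16]
  [-∞, -11, 0, 6]
  [-4, 0, -11, 0]
D(1):
  [0, -17, -∞, -∞]
  [-10, 0, 0, -16]
  [-∞, -11, 0, 6]
  [-4, 0, -11, 0]
D(2):
  [0, -17, -17, -33]
  [-10, 0, 0, -16]
  [-21, -11, 0, 6]
  [-4, 0, 0, 0]
Detection: at round 3, diagonal entry (4, 4) turns strictly positive.
Key observation: the cycle 4->2->3->4 has total weight 0 + 0 + 6, which is strictly positive.
Answer: DIVERGES — positive cycle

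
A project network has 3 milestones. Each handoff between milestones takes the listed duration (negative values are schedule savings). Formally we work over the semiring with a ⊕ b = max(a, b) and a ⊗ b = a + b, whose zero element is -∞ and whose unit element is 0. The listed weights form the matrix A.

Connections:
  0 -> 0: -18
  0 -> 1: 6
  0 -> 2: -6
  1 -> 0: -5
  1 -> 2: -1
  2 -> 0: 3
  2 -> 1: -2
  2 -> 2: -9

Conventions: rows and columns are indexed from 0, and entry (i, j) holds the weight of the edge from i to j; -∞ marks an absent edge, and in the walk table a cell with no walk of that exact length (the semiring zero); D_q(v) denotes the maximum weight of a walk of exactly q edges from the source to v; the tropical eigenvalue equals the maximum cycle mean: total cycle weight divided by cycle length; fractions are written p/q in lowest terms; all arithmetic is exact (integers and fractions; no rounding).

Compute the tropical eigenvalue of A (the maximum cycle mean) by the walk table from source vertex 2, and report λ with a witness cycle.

q=0: [-∞, -∞, 0]
q=1: [3, -2, -9]
q=2: [-6, 9, -3]
q=3: [4, 0, 8]
Optimal cycle mean attained by: cycle 0->1->2->0, total 6 + (-1) + 3, length 3.
Answer: λ = 8/3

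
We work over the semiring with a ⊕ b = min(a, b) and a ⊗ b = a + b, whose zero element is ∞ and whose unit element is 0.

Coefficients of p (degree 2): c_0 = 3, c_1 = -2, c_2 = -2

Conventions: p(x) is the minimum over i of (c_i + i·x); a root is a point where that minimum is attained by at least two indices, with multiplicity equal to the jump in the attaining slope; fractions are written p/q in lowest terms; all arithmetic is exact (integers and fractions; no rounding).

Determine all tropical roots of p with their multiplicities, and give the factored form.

hull edge (i=0, c=3) to (i=1, c=-2): slope -5, span 1
hull edge (i=1, c=-2) to (i=2, c=-2): slope 0, span 1
Factored form: p(x) = -2 ⊗ (x ⊕ 0) ⊗ (x ⊕ 5)
Answer: roots = 0 (mult 1), 5 (mult 1)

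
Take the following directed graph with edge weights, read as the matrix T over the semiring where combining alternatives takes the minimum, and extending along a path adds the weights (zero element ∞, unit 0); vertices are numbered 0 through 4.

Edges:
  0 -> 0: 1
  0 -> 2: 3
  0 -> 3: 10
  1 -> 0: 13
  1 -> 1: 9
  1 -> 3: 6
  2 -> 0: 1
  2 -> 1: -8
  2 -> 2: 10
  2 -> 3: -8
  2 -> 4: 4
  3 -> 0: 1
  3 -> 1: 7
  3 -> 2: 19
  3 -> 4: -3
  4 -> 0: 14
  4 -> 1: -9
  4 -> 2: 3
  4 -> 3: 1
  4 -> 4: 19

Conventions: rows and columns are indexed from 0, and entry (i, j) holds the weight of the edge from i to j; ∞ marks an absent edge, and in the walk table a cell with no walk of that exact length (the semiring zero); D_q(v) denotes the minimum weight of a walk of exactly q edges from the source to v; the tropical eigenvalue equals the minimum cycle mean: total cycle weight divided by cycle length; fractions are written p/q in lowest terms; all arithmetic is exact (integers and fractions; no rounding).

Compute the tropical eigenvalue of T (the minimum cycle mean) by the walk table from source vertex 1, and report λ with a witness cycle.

q=0: [∞, 0, ∞, ∞, ∞]
q=1: [13, 9, ∞, 6, ∞]
q=2: [7, 13, 16, 15, 3]
q=3: [8, -6, 6, 4, 12]
q=4: [5, -2, 11, -2, 1]
q=5: [-1, -8, 4, 2, -5]
Optimal cycle mean attained by: cycle 2->3->4->2, total (-8) + (-3) + 3, length 3.
Answer: λ = -8/3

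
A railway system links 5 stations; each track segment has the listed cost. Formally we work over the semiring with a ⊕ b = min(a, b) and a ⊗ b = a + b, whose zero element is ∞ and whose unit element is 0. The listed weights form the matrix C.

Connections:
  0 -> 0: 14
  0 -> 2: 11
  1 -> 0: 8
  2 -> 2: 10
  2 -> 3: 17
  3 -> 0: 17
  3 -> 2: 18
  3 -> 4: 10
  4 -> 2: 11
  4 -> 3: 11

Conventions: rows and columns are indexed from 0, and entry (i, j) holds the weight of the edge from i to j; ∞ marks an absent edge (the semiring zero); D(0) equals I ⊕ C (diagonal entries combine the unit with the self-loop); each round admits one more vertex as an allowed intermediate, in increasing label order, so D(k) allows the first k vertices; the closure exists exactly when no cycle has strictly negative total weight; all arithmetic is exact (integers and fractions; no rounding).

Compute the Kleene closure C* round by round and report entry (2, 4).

D(0):
  [0, ∞, 11, ∞, ∞]
  [8, 0, ∞, ∞, ∞]
  [∞, ∞, 0, 17, ∞]
  [17, ∞, 18, 0, 10]
  [∞, ∞, 11, 11, 0]
D(1):
  [0, ∞, 11, ∞, ∞]
  [8, 0, 19, ∞, ∞]
  [∞, ∞, 0, 17, ∞]
  [17, ∞, 18, 0, 10]
  [∞, ∞, 11, 11, 0]
D(2):
  [0, ∞, 11, ∞, ∞]
  [8, 0, 19, ∞, ∞]
  [∞, ∞, 0, 17, ∞]
  [17, ∞, 18, 0, 10]
  [∞, ∞, 11, 11, 0]
D(3):
  [0, ∞, 11, 28, ∞]
  [8, 0, 19, 36, ∞]
  [∞, ∞, 0, 17, ∞]
  [17, ∞, 18, 0, 10]
  [∞, ∞, 11, 11, 0]
D(4):
  [0, ∞, 11, 28, 38]
  [8, 0, 19, 36, 46]
  [34, ∞, 0, 17, 27]
  [17, ∞, 18, 0, 10]
  [28, ∞, 11, 11, 0]
D(5):
  [0, ∞, 11, 28, 38]
  [8, 0, 19, 36, 46]
  [34, ∞, 0, 17, 27]
  [17, ∞, 18, 0, 10]
  [28, ∞, 11, 11, 0]
Answer: C*[2][4] = 27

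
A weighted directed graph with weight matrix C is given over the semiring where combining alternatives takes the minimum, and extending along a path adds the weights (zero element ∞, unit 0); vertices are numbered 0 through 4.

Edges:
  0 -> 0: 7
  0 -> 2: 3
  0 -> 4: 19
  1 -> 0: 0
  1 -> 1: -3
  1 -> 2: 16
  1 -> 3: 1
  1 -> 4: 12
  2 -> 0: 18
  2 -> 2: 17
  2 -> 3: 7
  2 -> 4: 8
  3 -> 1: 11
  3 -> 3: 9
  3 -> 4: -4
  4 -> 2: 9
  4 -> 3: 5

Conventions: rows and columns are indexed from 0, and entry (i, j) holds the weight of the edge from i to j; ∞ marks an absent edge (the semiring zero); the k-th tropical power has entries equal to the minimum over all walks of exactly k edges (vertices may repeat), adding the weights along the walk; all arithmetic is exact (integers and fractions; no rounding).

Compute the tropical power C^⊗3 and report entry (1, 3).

C^⊗2:
  [14, ∞, 10, 10, 11]
  [-3, -6, 3, -2, -3]
  [25, 18, 17, 13, 3]
  [11, 8, 5, 1, 5]
  [27, 16, 26, 14, 1]
C^⊗3:
  [21, 21, 17, 16, 6]
  [-6, -9, 0, -5, -6]
  [18, 15, 12, 8, 9]
  [8, 5, 14, 9, -3]
  [16, 13, 10, 6, 10]
Key observation: the optimum is the walk 1->1->1->3, with weight (-3) + (-3) + 1 = -5.
Optimal value attained by: walk 1->1->1->3.
Answer: (C^⊗3)[1][3] = -5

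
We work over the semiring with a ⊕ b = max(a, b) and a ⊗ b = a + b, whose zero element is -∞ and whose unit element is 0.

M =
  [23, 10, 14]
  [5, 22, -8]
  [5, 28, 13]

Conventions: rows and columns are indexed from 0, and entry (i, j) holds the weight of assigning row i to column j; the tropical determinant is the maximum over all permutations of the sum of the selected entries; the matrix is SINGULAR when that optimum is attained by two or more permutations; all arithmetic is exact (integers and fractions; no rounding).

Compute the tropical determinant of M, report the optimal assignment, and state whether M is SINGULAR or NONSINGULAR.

σ = (0, 1, 2): 23 + 22 + 13 = 58
σ = (0, 2, 1): 23 + (-8) + 28 = 43
σ = (1, 0, 2): 10 + 5 + 13 = 28
σ = (1, 2, 0): 10 + (-8) + 5 = 7
σ = (2, 0, 1): 14 + 5 + 28 = 47
σ = (2, 1, 0): 14 + 22 + 5 = 41
Optimal value attained by: σ = (0, 1, 2).
Answer: det⊕(M) = 58; verdict: NONSINGULAR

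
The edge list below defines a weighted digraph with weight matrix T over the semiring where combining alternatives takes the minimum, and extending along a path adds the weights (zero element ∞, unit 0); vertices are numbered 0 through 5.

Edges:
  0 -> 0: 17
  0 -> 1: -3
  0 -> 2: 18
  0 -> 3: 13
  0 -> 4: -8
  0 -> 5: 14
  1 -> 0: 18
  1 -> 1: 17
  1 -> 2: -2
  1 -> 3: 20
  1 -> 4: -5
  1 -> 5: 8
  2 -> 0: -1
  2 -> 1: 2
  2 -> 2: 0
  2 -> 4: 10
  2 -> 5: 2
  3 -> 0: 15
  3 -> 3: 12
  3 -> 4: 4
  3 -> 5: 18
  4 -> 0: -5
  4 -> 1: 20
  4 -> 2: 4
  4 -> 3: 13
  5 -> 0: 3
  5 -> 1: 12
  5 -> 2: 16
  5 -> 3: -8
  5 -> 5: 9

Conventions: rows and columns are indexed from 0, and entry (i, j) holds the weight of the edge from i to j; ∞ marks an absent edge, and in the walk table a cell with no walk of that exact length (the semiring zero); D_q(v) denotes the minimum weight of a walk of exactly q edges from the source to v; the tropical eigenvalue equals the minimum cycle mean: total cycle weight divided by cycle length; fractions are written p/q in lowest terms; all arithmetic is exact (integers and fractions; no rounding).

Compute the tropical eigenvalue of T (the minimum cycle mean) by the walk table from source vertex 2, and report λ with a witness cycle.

q=0: [∞, ∞, 0, ∞, ∞, ∞]
q=1: [-1, 2, 0, ∞, 10, 2]
q=2: [-1, -4, 0, -6, -9, 2]
q=3: [-14, -4, -6, -6, -9, 2]
q=4: [-14, -17, -6, -6, -22, -4]
q=5: [-27, -17, -19, -12, -22, -9]
q=6: [-27, -30, -19, -17, -35, -17]
Optimal cycle mean attained by: cycle 0->4->0, total (-8) + (-5), length 2.
Answer: λ = -13/2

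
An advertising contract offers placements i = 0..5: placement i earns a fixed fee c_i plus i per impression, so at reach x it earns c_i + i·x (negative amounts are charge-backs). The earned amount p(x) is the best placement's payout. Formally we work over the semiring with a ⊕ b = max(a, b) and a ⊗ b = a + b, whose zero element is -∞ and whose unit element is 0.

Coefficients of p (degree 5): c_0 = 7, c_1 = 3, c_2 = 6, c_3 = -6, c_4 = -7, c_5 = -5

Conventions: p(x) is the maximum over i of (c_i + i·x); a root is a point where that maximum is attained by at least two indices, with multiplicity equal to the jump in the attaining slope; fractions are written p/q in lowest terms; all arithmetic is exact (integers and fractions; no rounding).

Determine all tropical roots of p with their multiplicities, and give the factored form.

hull edge (i=0, c=7) to (i=2, c=6): slope -1/2, span 2
hull edge (i=2, c=6) to (i=5, c=-5): slope -11/3, span 3
Factored form: p(x) = -5 ⊗ (x ⊕ 1/2) ⊗ (x ⊕ 1/2) ⊗ (x ⊕ 11/3) ⊗ (x ⊕ 11/3) ⊗ (x ⊕ 11/3)
Answer: roots = 1/2 (mult 2), 11/3 (mult 3)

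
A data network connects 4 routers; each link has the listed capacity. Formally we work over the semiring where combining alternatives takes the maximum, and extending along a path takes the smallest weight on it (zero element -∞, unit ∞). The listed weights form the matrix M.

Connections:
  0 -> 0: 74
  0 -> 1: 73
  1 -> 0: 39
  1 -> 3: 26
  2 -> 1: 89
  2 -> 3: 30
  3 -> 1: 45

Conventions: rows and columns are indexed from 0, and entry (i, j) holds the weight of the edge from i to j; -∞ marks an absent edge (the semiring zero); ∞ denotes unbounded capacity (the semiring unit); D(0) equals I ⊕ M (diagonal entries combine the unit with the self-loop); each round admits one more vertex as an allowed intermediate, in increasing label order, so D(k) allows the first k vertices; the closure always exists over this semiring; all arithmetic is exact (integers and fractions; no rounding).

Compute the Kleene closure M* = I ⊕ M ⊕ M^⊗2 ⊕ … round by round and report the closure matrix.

D(0):
  [∞, 73, -∞, -∞]
  [39, ∞, -∞, 26]
  [-∞, 89, ∞, 30]
  [-∞, 45, -∞, ∞]
D(1):
  [∞, 73, -∞, -∞]
  [39, ∞, -∞, 26]
  [-∞, 89, ∞, 30]
  [-∞, 45, -∞, ∞]
D(2):
  [∞, 73, -∞, 26]
  [39, ∞, -∞, 26]
  [39, 89, ∞, 30]
  [39, 45, -∞, ∞]
D(3):
  [∞, 73, -∞, 26]
  [39, ∞, -∞, 26]
  [39, 89, ∞, 30]
  [39, 45, -∞, ∞]
D(4):
  [∞, 73, -∞, 26]
  [39, ∞, -∞, 26]
  [39, 89, ∞, 30]
  [39, 45, -∞, ∞]
Answer: M* = [[∞, 73, -∞, 26], [39, ∞, -∞, 26], [39, 89, ∞, 30], [39, 45, -∞, ∞]]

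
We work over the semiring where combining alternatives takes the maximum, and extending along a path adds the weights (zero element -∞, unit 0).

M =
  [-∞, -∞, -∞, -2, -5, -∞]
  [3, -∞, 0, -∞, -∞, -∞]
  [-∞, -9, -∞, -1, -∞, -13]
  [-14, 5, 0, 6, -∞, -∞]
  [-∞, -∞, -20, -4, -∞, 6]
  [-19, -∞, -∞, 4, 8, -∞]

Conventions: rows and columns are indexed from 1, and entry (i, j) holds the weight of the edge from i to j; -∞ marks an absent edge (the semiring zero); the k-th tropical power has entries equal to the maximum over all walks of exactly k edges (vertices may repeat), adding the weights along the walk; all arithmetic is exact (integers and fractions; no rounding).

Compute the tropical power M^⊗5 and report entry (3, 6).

M^⊗2:
  [-16, 3, -2, 4, -∞, 1]
  [-∞, -9, -∞, 1, -2, -13]
  [-6, 4, -1, 5, -5, -∞]
  [8, 11, 6, 12, -19, -13]
  [-13, 1, -4, 10, 14, -33]
  [-10, 9, 4, 10, -24, 14]
M^⊗3:
  [6, 9, 4, 10, 9, -15]
  [-6, 6, 1, 7, -5, 4]
  [7, 10, 5, 11, -11, 1]
  [14, 17, 12, 18, 3, -7]
  [4, 15, 10, 16, -18, 20]
  [12, 15, 10, 18, 22, -9]
M^⊗4:
  [12, 15, 10, 16, 1, 15]
  [9, 12, 7, 13, 12, 1]
  [13, 16, 11, 17, 9, -5]
  [20, 23, 18, 24, 9, 9]
  [18, 21, 16, 24, 28, -3]
  [18, 23, 18, 24, 7, 28]
M^⊗5:
  [18, 21, 16, 22, 23, 7]
  [15, 18, 13, 19, 9, 18]
  [19, 22, 17, 23, 8, 15]
  [26, 29, 24, 30, 17, 15]
  [24, 29, 24, 30, 13, 34]
  [26, 29, 24, 32, 36, 13]
Key observation: the optimum is the walk 3->6->5->6->5->6, with weight (-13) + 8 + 6 + 8 + 6 = 15.
Optimal value attained by: walk 3->6->5->6->5->6.
Answer: (M^⊗5)[3][6] = 15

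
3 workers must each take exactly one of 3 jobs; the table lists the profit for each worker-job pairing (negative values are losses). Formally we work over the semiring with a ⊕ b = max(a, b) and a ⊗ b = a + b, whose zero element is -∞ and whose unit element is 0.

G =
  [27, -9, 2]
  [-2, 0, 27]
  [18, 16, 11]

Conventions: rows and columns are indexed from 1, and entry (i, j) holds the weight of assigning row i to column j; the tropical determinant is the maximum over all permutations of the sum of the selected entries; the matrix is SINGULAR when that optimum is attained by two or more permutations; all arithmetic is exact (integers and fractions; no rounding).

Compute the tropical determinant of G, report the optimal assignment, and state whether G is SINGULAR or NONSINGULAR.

σ = (1, 2, 3): 27 + 0 + 11 = 38
σ = (1, 3, 2): 27 + 27 + 16 = 70
σ = (2, 1, 3): (-9) + (-2) + 11 = 0
σ = (2, 3, 1): (-9) + 27 + 18 = 36
σ = (3, 1, 2): 2 + (-2) + 16 = 16
σ = (3, 2, 1): 2 + 0 + 18 = 20
Optimal value attained by: σ = (1, 3, 2).
Answer: det⊕(G) = 70; verdict: NONSINGULAR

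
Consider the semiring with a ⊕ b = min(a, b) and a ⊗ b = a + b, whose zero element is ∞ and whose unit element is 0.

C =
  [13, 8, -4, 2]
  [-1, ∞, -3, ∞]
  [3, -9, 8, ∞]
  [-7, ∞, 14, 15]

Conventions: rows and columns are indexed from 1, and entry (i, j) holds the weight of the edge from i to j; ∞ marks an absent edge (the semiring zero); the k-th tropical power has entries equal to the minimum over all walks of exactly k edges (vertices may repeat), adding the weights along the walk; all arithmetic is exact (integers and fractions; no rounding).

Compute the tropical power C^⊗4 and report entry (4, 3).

C^⊗2:
  [-5, -13, 4, 15]
  [0, -12, -5, 1]
  [-10, -1, -12, 5]
  [6, 1, -11, -5]
C^⊗3:
  [-14, -5, -16, -3]
  [-13, -14, -15, 2]
  [-9, -21, -14, -8]
  [-12, -20, -3, 8]
C^⊗4:
  [-13, -25, -18, -12]
  [-15, -24, -17, -11]
  [-22, -23, -24, -7]
  [-21, -12, -23, -10]
Key observation: the optimum is the walk 4->1->3->2->3, with weight (-7) + (-4) + (-9) + (-3) = -23.
Optimal value attained by: walk 4->1->3->2->3.
Answer: (C^⊗4)[4][3] = -23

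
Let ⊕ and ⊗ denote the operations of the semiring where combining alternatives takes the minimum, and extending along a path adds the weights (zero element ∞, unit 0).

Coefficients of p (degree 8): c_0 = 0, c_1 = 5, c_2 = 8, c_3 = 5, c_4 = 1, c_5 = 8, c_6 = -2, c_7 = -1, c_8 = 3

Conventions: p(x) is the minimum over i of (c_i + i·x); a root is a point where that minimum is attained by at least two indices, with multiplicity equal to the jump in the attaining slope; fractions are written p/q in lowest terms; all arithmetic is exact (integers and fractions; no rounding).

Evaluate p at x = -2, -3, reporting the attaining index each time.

p(-2) = min(0+0·(-2)=0, 5+1·(-2)=3, 8+2·(-2)=4, 5+3·(-2)=-1, 1+4·(-2)=-7, 8+5·(-2)=-2, -2+6·(-2)=-14, -1+7·(-2)=-15, 3+8·(-2)=-13) = -15 (attained by i=7)
p(-3) = min(0+0·(-3)=0, 5+1·(-3)=2, 8+2·(-3)=2, 5+3·(-3)=-4, 1+4·(-3)=-11, 8+5·(-3)=-7, -2+6·(-3)=-20, -1+7·(-3)=-22, 3+8·(-3)=-21) = -22 (attained by i=7)
Answer: p(-2) = -15; p(-3) = -22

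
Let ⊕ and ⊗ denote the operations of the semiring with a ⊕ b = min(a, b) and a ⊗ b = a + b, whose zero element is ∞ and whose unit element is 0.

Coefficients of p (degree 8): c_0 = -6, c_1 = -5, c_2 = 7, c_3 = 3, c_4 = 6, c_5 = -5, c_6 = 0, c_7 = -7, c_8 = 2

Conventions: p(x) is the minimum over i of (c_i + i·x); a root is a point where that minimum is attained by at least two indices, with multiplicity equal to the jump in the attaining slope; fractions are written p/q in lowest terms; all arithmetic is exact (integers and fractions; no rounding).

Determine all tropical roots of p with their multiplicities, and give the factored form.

hull edge (i=0, c=-6) to (i=7, c=-7): slope -1/7, span 7
hull edge (i=7, c=-7) to (i=8, c=2): slope 9, span 1
Factored form: p(x) = 2 ⊗ (x ⊕ (-9)) ⊗ (x ⊕ 1/7) ⊗ (x ⊕ 1/7) ⊗ (x ⊕ 1/7) ⊗ (x ⊕ 1/7) ⊗ (x ⊕ 1/7) ⊗ (x ⊕ 1/7) ⊗ (x ⊕ 1/7)
Answer: roots = -9 (mult 1), 1/7 (mult 7)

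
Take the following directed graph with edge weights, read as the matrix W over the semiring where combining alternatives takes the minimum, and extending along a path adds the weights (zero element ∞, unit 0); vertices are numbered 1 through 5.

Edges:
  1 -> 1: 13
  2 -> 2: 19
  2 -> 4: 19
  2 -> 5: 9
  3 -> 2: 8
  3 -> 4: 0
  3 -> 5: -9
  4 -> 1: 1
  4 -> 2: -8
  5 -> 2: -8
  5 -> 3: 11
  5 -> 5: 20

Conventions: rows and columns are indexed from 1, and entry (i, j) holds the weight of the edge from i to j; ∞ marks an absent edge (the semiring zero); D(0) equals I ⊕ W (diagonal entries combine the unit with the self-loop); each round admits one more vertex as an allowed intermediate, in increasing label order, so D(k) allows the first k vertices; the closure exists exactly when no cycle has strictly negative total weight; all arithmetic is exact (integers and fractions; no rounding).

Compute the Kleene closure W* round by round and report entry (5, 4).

D(0):
  [0, ∞, ∞, ∞, ∞]
  [∞, 0, ∞, 19, 9]
  [∞, 8, 0, 0, -9]
  [1, -8, ∞, 0, ∞]
  [∞, -8, 11, ∞, 0]
D(1):
  [0, ∞, ∞, ∞, ∞]
  [∞, 0, ∞, 19, 9]
  [∞, 8, 0, 0, -9]
  [1, -8, ∞, 0, ∞]
  [∞, -8, 11, ∞, 0]
D(2):
  [0, ∞, ∞, ∞, ∞]
  [∞, 0, ∞, 19, 9]
  [∞, 8, 0, 0, -9]
  [1, -8, ∞, 0, 1]
  [∞, -8, 11, 11, 0]
D(3):
  [0, ∞, ∞, ∞, ∞]
  [∞, 0, ∞, 19, 9]
  [∞, 8, 0, 0, -9]
  [1, -8, ∞, 0, 1]
  [∞, -8, 11, 11, 0]
D(4):
  [0, ∞, ∞, ∞, ∞]
  [20, 0, ∞, 19, 9]
  [1, -8, 0, 0, -9]
  [1, -8, ∞, 0, 1]
  [12, -8, 11, 11, 0]
D(5):
  [0, ∞, ∞, ∞, ∞]
  [20, 0, 20, 19, 9]
  [1, -17, 0, 0, -9]
  [1, -8, 12, 0, 1]
  [12, -8, 11, 11, 0]
Answer: W*[5][4] = 11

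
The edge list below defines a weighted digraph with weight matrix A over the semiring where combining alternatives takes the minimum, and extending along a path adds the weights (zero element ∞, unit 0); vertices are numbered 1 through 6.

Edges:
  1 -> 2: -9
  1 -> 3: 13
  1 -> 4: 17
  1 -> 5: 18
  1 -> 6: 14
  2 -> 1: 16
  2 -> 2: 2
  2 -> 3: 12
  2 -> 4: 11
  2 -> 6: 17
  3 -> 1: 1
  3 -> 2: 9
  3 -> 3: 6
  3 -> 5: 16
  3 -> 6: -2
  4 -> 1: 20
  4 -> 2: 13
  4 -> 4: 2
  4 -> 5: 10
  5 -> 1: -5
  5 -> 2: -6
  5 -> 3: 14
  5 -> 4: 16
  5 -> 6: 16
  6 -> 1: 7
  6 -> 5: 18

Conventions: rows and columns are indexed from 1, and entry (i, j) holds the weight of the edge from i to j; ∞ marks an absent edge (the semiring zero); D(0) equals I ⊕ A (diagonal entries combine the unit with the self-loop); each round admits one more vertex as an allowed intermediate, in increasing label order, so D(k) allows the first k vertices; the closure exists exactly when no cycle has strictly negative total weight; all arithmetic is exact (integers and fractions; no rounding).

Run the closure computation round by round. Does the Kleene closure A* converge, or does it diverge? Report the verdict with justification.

D(0):
  [0, -9, 13, 17, 18, 14]
  [16, 0, 12, 11, ∞, 17]
  [1, 9, 0, ∞, 16, -2]
  [20, 13, ∞, 0, 10, ∞]
  [-5, -6, 14, 16, 0, 16]
  [7, ∞, ∞, ∞, 18, 0]
D(1):
  [0, -9, 13, 17, 18, 14]
  [16, 0, 12, 11, 34, 17]
  [1, -8, 0, 18, 16, -2]
  [20, 11, 33, 0, 10, 34]
  [-5, -14, 8, 12, 0, 9]
  [7, -2, 20, 24, 18, 0]
D(2):
  [0, -9, 3, 2, 18, 8]
  [16, 0, 12, 11, 34, 17]
  [1, -8, 0, 3, 16, -2]
  [20, 11, 23, 0, 10, 28]
  [-5, -14, -2, -3, 0, 3]
  [7, -2, 10, 9, 18, 0]
D(3):
  [0, -9, 3, 2, 18, 1]
  [13, 0, 12, 11, 28, 10]
  [1, -8, 0, 3, 16, -2]
  [20, 11, 23, 0, 10, 21]
  [-5, -14, -2, -3, 0, -4]
  [7, -2, 10, 9, 18, 0]
D(4):
  [0, -9, 3, 2, 12, 1]
  [13, 0, 12, 11, 21, 10]
  [1, -8, 0, 3, 13, -2]
  [20, 11, 23, 0, 10, 21]
  [-5, -14, -2, -3, 0, -4]
  [7, -2, 10, 9, 18, 0]
D(5):
  [0, -9, 3, 2, 12, 1]
  [13, 0, 12, 11, 21, 10]
  [1, -8, 0, 3, 13, -2]
  [5, -4, 8, 0, 10, 6]
  [-5, -14, -2, -3, 0, -4]
  [7, -2, 10, 9, 18, 0]
D(6):
  [0, -9, 3, 2, 12, 1]
  [13, 0, 12, 11, 21, 10]
  [1, -8, 0, 3, 13, -2]
  [5, -4, 8, 0, 10, 6]
  [-5, -14, -2, -3, 0, -4]
  [7, -2, 10, 9, 18, 0]
Key observation: every diagonal entry stays at the unit through all rounds, so no improving cycle exists.
Answer: CONVERGES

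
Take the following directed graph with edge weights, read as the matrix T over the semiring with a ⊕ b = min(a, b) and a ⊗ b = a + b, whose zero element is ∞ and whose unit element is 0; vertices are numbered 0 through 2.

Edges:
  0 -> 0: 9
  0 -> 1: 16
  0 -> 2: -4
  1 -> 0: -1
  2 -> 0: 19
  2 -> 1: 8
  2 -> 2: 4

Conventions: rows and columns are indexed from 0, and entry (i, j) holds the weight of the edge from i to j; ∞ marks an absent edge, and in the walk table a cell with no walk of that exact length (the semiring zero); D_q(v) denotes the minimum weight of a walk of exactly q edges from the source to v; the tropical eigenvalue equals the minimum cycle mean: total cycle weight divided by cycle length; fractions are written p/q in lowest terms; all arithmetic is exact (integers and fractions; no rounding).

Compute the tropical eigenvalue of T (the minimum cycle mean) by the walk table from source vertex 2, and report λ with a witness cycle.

q=0: [∞, ∞, 0]
q=1: [19, 8, 4]
q=2: [7, 12, 8]
q=3: [11, 16, 3]
Optimal cycle mean attained by: cycle 0->2->1->0, total (-4) + 8 + (-1), length 3.
Answer: λ = 1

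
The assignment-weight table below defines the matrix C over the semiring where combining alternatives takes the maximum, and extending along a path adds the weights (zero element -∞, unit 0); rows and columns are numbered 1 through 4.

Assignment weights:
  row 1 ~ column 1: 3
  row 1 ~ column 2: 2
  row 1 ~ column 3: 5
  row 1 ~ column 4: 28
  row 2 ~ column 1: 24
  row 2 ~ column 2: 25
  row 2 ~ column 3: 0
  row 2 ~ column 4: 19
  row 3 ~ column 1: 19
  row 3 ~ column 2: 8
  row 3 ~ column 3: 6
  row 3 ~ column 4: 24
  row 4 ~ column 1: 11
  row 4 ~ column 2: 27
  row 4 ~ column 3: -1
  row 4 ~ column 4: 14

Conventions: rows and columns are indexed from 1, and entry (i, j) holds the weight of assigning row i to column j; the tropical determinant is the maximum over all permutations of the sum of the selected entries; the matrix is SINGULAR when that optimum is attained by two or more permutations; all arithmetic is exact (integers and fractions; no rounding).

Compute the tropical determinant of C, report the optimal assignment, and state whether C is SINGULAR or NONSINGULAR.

σ = (1, 2, 3, 4): 3 + 25 + 6 + 14 = 48
σ = (1, 2, 4, 3): 3 + 25 + 24 + (-1) = 51
σ = (1, 3, 2, 4): 3 + 0 + 8 + 14 = 25
σ = (1, 3, 4, 2): 3 + 0 + 24 + 27 = 54
σ = (1, 4, 2, 3): 3 + 19 + 8 + (-1) = 29
σ = (1, 4, 3, 2): 3 + 19 + 6 + 27 = 55
σ = (2, 1, 3, 4): 2 + 24 + 6 + 14 = 46
σ = (2, 1, 4, 3): 2 + 24 + 24 + (-1) = 49
σ = (2, 3, 1, 4): 2 + 0 + 19 + 14 = 35
σ = (2, 3, 4, 1): 2 + 0 + 24 + 11 = 37
σ = (2, 4, 1, 3): 2 + 19 + 19 + (-1) = 39
σ = (2, 4, 3, 1): 2 + 19 + 6 + 11 = 38
σ = (3, 1, 2, 4): 5 + 24 + 8 + 14 = 51
σ = (3, 1, 4, 2): 5 + 24 + 24 + 27 = 80
σ = (3, 2, 1, 4): 5 + 25 + 19 + 14 = 63
σ = (3, 2, 4, 1): 5 + 25 + 24 + 11 = 65
σ = (3, 4, 1, 2): 5 + 19 + 19 + 27 = 70
σ = (3, 4, 2, 1): 5 + 19 + 8 + 11 = 43
σ = (4, 1, 2, 3): 28 + 24 + 8 + (-1) = 59
σ = (4, 1, 3, 2): 28 + 24 + 6 + 27 = 85
σ = (4, 2, 1, 3): 28 + 25 + 19 + (-1) = 71
σ = (4, 2, 3, 1): 28 + 25 + 6 + 11 = 70
σ = (4, 3, 1, 2): 28 + 0 + 19 + 27 = 74
σ = (4, 3, 2, 1): 28 + 0 + 8 + 11 = 47
Optimal value attained by: σ = (4, 1, 3, 2).
Answer: det⊕(C) = 85; verdict: NONSINGULAR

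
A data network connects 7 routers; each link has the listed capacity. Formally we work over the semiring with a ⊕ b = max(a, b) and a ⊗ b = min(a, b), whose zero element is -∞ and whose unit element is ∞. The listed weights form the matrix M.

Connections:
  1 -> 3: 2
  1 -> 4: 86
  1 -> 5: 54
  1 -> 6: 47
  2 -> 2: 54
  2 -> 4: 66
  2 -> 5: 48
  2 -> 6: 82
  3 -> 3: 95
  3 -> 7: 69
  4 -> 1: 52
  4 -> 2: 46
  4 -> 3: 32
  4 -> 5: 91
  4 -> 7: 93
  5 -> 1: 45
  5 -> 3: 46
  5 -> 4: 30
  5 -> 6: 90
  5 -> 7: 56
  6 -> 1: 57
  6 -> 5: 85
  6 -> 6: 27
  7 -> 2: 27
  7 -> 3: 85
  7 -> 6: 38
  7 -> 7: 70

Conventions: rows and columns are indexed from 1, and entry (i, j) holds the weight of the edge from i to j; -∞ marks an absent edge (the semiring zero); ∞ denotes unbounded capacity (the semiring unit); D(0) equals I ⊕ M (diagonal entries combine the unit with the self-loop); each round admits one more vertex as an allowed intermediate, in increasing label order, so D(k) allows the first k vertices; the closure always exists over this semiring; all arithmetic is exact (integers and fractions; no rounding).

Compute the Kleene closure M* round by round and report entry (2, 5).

D(0):
  [∞, -∞, 2, 86, 54, 47, -∞]
  [-∞, ∞, -∞, 66, 48, 82, -∞]
  [-∞, -∞, ∞, -∞, -∞, -∞, 69]
  [52, 46, 32, ∞, 91, -∞, 93]
  [45, -∞, 46, 30, ∞, 90, 56]
  [57, -∞, -∞, -∞, 85, ∞, -∞]
  [-∞, 27, 85, -∞, -∞, 38, ∞]
D(1):
  [∞, -∞, 2, 86, 54, 47, -∞]
  [-∞, ∞, -∞, 66, 48, 82, -∞]
  [-∞, -∞, ∞, -∞, -∞, -∞, 69]
  [52, 46, 32, ∞, 91, 47, 93]
  [45, -∞, 46, 45, ∞, 90, 56]
  [57, -∞, 2, 57, 85, ∞, -∞]
  [-∞, 27, 85, -∞, -∞, 38, ∞]
D(2):
  [∞, -∞, 2, 86, 54, 47, -∞]
  [-∞, ∞, -∞, 66, 48, 82, -∞]
  [-∞, -∞, ∞, -∞, -∞, -∞, 69]
  [52, 46, 32, ∞, 91, 47, 93]
  [45, -∞, 46, 45, ∞, 90, 56]
  [57, -∞, 2, 57, 85, ∞, -∞]
  [-∞, 27, 85, 27, 27, 38, ∞]
D(3):
  [∞, -∞, 2, 86, 54, 47, 2]
  [-∞, ∞, -∞, 66, 48, 82, -∞]
  [-∞, -∞, ∞, -∞, -∞, -∞, 69]
  [52, 46, 32, ∞, 91, 47, 93]
  [45, -∞, 46, 45, ∞, 90, 56]
  [57, -∞, 2, 57, 85, ∞, 2]
  [-∞, 27, 85, 27, 27, 38, ∞]
D(4):
  [∞, 46, 32, 86, 86, 47, 86]
  [52, ∞, 32, 66, 66, 82, 66]
  [-∞, -∞, ∞, -∞, -∞, -∞, 69]
  [52, 46, 32, ∞, 91, 47, 93]
  [45, 45, 46, 45, ∞, 90, 56]
  [57, 46, 32, 57, 85, ∞, 57]
  [27, 27, 85, 27, 27, 38, ∞]
D(5):
  [∞, 46, 46, 86, 86, 86, 86]
  [52, ∞, 46, 66, 66, 82, 66]
  [-∞, -∞, ∞, -∞, -∞, -∞, 69]
  [52, 46, 46, ∞, 91, 90, 93]
  [45, 45, 46, 45, ∞, 90, 56]
  [57, 46, 46, 57, 85, ∞, 57]
  [27, 27, 85, 27, 27, 38, ∞]
D(6):
  [∞, 46, 46, 86, 86, 86, 86]
  [57, ∞, 46, 66, 82, 82, 66]
  [-∞, -∞, ∞, -∞, -∞, -∞, 69]
  [57, 46, 46, ∞, 91, 90, 93]
  [57, 46, 46, 57, ∞, 90, 57]
  [57, 46, 46, 57, 85, ∞, 57]
  [38, 38, 85, 38, 38, 38, ∞]
D(7):
  [∞, 46, 85, 86, 86, 86, 86]
  [57, ∞, 66, 66, 82, 82, 66]
  [38, 38, ∞, 38, 38, 38, 69]
  [57, 46, 85, ∞, 91, 90, 93]
  [57, 46, 57, 57, ∞, 90, 57]
  [57, 46, 57, 57, 85, ∞, 57]
  [38, 38, 85, 38, 38, 38, ∞]
Answer: M*[2][5] = 82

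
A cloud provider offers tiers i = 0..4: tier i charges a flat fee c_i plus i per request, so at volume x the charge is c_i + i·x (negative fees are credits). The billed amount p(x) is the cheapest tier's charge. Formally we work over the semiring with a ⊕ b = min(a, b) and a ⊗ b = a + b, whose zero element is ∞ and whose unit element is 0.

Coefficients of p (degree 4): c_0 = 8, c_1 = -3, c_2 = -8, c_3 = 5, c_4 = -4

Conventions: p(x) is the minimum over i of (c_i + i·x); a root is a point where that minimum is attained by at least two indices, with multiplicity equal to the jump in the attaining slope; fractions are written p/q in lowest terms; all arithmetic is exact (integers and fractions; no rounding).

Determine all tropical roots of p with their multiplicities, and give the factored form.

hull edge (i=0, c=8) to (i=1, c=-3): slope -11, span 1
hull edge (i=1, c=-3) to (i=2, c=-8): slope -5, span 1
hull edge (i=2, c=-8) to (i=4, c=-4): slope 2, span 2
Factored form: p(x) = -4 ⊗ (x ⊕ (-2)) ⊗ (x ⊕ (-2)) ⊗ (x ⊕ 5) ⊗ (x ⊕ 11)
Answer: roots = -2 (mult 2), 5 (mult 1), 11 (mult 1)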